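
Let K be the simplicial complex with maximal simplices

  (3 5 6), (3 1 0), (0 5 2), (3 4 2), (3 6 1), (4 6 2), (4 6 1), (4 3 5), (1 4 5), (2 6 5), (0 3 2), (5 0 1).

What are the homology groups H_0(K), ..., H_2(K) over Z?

H_0 ≅ Z,  H_1 ≅ Z_2,  H_2 = 0.

Fix the vertex order 0 < 1 < 2 < 3 < 4 < 5 < 6 and write every simplex with vertices in increasing order. Then dim K = 2 and the simplices of K are:

  0-simplices (7): [0], [1], [2], [3], [4], [5], [6]
  1-simplices (18): [0,1], [0,2], [0,3], [0,5], [1,3], [1,4], [1,5], [1,6], [2,3], [2,4], [2,5], [2,6], [3,4], [3,5], [3,6], [4,5], [4,6], [5,6]
  2-simplices (12): [0,1,3], [0,1,5], [0,2,3], [0,2,5], [1,3,6], [1,4,5], [1,4,6], [2,3,4], [2,4,6], [2,5,6], [3,4,5], [3,5,6]

so the chain groups are C_0 ≅ Z^7, C_1 ≅ Z^18, C_2 ≅ Z^12.

The boundary map ∂_1: C_1 → C_0 is given by ∂[p,q] = [q] − [p]. For instance
  ∂[5,6] = [6] − [5].
As a 7×18 matrix over Z this has rank 6, with invariant factors (1,1,1,1,1,1).

Boundary ∂_2: C_2 → C_1 acts by ∂[p,q,r] = [q,r] − [p,r] + [p,q]. For instance
  ∂[2,3,4] = [3,4] − [2,4] + [2,3],
  ∂[3,4,5] = [4,5] − [3,5] + [3,4].
As a 18×12 matrix over Z this has rank 12, with invariant factors (1,1,1,1,1,1,1,1,1,1,1,2).

From H_k ≅ ker(∂_k) / im(∂_{k+1}) we obtain:

  H_0: rank C_0 − rank ∂_1 = 7 − 6 = 1, and the invariant factors of ∂_1 are all 1, so H_0 ≅ Z.
  H_1: rank ker ∂_1 − rank ∂_2 = (18 − 6) − 12 = 0, and ∂_2 has invariant factor 2 > 1, so H_1 ≅ Z_2.
  H_2: rank ker ∂_2 − rank ∂_3 = (12 − 12) − 0 = 0, and there is no ∂_3, so H_2 ≅ 0.

As a check, the Euler characteristic is 7 − 18 + 12 = 1, which agrees with 1 − 0 + 0 = 1.
(K is a triangulation of the real projective plane RP^2.)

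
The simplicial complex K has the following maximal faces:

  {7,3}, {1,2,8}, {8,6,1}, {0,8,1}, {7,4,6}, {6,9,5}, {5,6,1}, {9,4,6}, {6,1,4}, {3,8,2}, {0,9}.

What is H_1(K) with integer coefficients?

Fix the vertex order 0 < 1 < 2 < 3 < 4 < 5 < 6 < 7 < 8 < 9 and write every simplex with vertices in increasing order. Then dim K = 2 and the simplices of K are:

  0-simplices (10): [0], [1], [2], [3], [4], [5], [6], [7], [8], [9]
  1-simplices (20): [0,1], [0,8], [0,9], [1,2], [1,4], [1,5], [1,6], [1,8], [2,3], [2,8], [3,7], [3,8], [4,6], [4,7], [4,9], [5,6], [5,9], [6,7], [6,8], [6,9]
  2-simplices (9): [0,1,8], [1,2,8], [1,4,6], [1,5,6], [1,6,8], [2,3,8], [4,6,7], [4,6,9], [5,6,9]

so the chain groups are C_0 ≅ Z^10, C_1 ≅ Z^20, C_2 ≅ Z^9.

Boundary ∂_1: C_1 → C_0 is given by ∂[p,q] = [q] − [p]. For instance
  ∂[2,3] = [3] − [2].
As a 10×20 matrix over Z this has rank 9, with invariant factors (1,1,1,1,1,1,1,1,1).

Boundary ∂_2: C_2 → C_1 maps a triangle to the signed sum of its edges. For instance
  ∂[4,6,9] = [6,9] − [4,9] + [4,6],
  ∂[0,1,8] = [1,8] − [0,8] + [0,1].
This gives a 20×9 integer matrix of rank 9; reducing to Smith normal form yields diagonal entries (1,1,1,1,1,1,1,1,1).

Reading off H_k = ker ∂_k / im ∂_{k+1}:

  H_1: rank ker ∂_1 − rank ∂_2 = (20 − 9) − 9 = 2, and the invariant factors of ∂_2 are all 1, so H_1 = Z^2.

H_1 = Z^2.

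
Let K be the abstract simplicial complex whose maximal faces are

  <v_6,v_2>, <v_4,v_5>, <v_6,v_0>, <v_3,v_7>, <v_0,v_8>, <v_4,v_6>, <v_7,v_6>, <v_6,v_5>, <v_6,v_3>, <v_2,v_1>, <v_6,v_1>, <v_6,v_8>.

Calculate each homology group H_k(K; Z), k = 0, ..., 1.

H_0 ≅ Z,  H_1 ≅ Z^4.

K has 9 vertices, 12 edges.
rank ∂_0 = 0, rank ∂_1 = 8 ⇒ b_0 = 9 − 0 − 8 = 1; all invariant factors of ∂_1 are 1 so no torsion. So H_0 ≅ Z.
rank ∂_1 = 8, rank ∂_2 = 0 ⇒ b_1 = 12 − 8 − 0 = 4. So H_1 ≅ Z^4.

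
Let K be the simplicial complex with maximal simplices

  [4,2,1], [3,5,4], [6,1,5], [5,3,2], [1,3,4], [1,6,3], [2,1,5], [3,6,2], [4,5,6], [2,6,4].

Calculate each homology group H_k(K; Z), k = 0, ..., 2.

K has 6 vertices, 15 edges, 10 triangles.
rank ∂_0 = 0, rank ∂_1 = 5 ⇒ b_0 = 6 − 0 − 5 = 1; all invariant factors of ∂_1 are 1 so no torsion. So H_0 ≅ Z.
rank ∂_1 = 5, rank ∂_2 = 10 ⇒ b_1 = 15 − 5 − 10 = 0; ∂_2 has invariant factor(s) [2] giving torsion. So H_1 ≅ Z/2.
rank ∂_2 = 10, rank ∂_3 = 0 ⇒ b_2 = 10 − 10 − 0 = 0. So H_2 ≅ 0.

H_0 = Z,  H_1 = Z/2,  H_2 = 0.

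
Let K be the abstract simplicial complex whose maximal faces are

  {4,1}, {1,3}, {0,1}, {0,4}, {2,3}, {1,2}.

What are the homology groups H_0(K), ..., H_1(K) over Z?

H_0 = Z,  H_1 = Z^2.

Take the total order 0 < 1 < 2 < 3 < 4 on the vertex set. Then K (dimension 1) consists of the simplices:

  0-simplices (5): [0], [1], [2], [3], [4]
  1-simplices (6): [0,1], [0,4], [1,2], [1,3], [1,4], [2,3]

giving chain groups C_0 ≅ Z^5, C_1 ≅ Z^6.

The boundary map ∂_1: C_1 → C_0 sends each edge [p,q] (with p < q) to q − p.
The 5×6 boundary matrix has rank 4 and Smith normal form diag(1,1,1,1).

Now H_k = ker ∂_k / im ∂_{k+1}, so:

  H_0: rank C_0 − rank ∂_1 = 5 − 4 = 1, and the invariant factors of ∂_1 are all 1, so H_0 = Z.
  H_1: rank ker ∂_1 − rank ∂_2 = (6 − 4) − 0 = 2, and there is no ∂_2, so H_1 = Z^2.

As a check, the Euler characteristic is 5 − 6 = -1, which agrees with 1 − 2 = -1.
(K is a triangulation of a wedge of 2 circles.)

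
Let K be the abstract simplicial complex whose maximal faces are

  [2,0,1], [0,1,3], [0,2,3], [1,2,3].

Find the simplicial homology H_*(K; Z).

H_0 ≅ Z,  H_1 = 0,  H_2 ≅ Z.

K has 4 vertices, 6 edges, 4 triangles.
rank ∂_0 = 0, rank ∂_1 = 3 ⇒ b_0 = 4 − 0 − 3 = 1; all invariant factors of ∂_1 are 1 so no torsion. So H_0 = Z.
rank ∂_1 = 3, rank ∂_2 = 3 ⇒ b_1 = 6 − 3 − 3 = 0; all invariant factors of ∂_2 are 1 so no torsion. So H_1 = 0.
rank ∂_2 = 3, rank ∂_3 = 0 ⇒ b_2 = 4 − 3 − 0 = 1. So H_2 = Z.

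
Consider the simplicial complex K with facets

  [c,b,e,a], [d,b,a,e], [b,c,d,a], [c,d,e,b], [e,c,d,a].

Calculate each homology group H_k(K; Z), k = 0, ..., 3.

K has 5 vertices, 10 edges, 10 triangles, 5 3-simplices.
rank ∂_0 = 0, rank ∂_1 = 4 ⇒ b_0 = 5 − 0 − 4 = 1; all invariant factors of ∂_1 are 1 so no torsion. So H_0 = Z.
rank ∂_1 = 4, rank ∂_2 = 6 ⇒ b_1 = 10 − 4 − 6 = 0; all invariant factors of ∂_2 are 1 so no torsion. So H_1 = 0.
rank ∂_2 = 6, rank ∂_3 = 4 ⇒ b_2 = 10 − 6 − 4 = 0; all invariant factors of ∂_3 are 1 so no torsion. So H_2 = 0.
rank ∂_3 = 4, rank ∂_4 = 0 ⇒ b_3 = 5 − 4 − 0 = 1. So H_3 = Z.

H_0 = Z,  H_1 = 0,  H_2 = 0,  H_3 = Z.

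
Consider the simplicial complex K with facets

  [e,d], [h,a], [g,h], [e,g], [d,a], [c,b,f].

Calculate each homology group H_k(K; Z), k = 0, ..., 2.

Fix the vertex order a < b < c < d < e < f < g < h and write every simplex with vertices in increasing order. Then dim K = 2 and the simplices of K are:

  0-simplices (8): a, b, c, d, e, f, g, h
  1-simplices (8): ad, ah, bc, bf, cf, de, eg, gh
  2-simplices (1): bcf

Hence C_0 ≅ Z^8, C_1 ≅ Z^8, C_2 ≅ Z^1.

The boundary map ∂_1: C_1 → C_0 is given by ∂[p,q] = [q] − [p].
The 8×8 boundary matrix has rank 6 and Smith normal form diag(1,1,1,1,1,1).

∂_2: C_2 → C_1 acts by ∂[p,q,r] = [q,r] − [p,r] + [p,q]. For instance
  ∂bcf = cf − bf + bc.
The resulting 8×1 matrix has rank 1, and its Smith normal form has invariant factors (1).

Computing H_k = (kernel of ∂_k) / (image of ∂_{k+1}):

  H_0: rank C_0 − rank ∂_1 = 8 − 6 = 2, and the invariant factors of ∂_1 are all 1, so H_0 ≅ Z^2.
  H_1: rank ker ∂_1 − rank ∂_2 = (8 − 6) − 1 = 1, and the invariant factors of ∂_2 are all 1, so H_1 ≅ Z.
  H_2: rank ker ∂_2 − rank ∂_3 = (1 − 1) − 0 = 0, and there is no ∂_3, so H_2 ≅ 0.

H_0 ≅ Z^2,  H_1 ≅ Z,  H_2 = 0.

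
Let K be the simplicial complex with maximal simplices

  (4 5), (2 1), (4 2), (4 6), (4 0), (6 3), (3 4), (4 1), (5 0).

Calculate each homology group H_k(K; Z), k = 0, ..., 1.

H_0 = Z,  H_1 = Z^3.

Take the total order 0 < 1 < 2 < 3 < 4 < 5 < 6 on the vertex set. Then K (dimension 1) consists of the simplices:

  0-simplices (7): [0], [1], [2], [3], [4], [5], [6]
  1-simplices (9): [0,4], [0,5], [1,2], [1,4], [2,4], [3,4], [3,6], [4,5], [4,6]

so the chain groups are C_0 ≅ Z^7, C_1 ≅ Z^9.

The boundary map ∂_1: C_1 → C_0 sends each edge [p,q] (with p < q) to q − p.
The resulting 7×9 matrix has rank 6, and its Smith normal form has invariant factors (1,1,1,1,1,1).

Computing H_k = (kernel of ∂_k) / (image of ∂_{k+1}):

  H_0: rank C_0 − rank ∂_1 = 7 − 6 = 1, and the invariant factors of ∂_1 are all 1, so H_0 = Z.
  H_1: rank ker ∂_1 − rank ∂_2 = (9 − 6) − 0 = 3, and there is no ∂_2, so H_1 = Z^3.

As a check, the Euler characteristic is 7 − 9 = -2, which agrees with 1 − 3 = -2.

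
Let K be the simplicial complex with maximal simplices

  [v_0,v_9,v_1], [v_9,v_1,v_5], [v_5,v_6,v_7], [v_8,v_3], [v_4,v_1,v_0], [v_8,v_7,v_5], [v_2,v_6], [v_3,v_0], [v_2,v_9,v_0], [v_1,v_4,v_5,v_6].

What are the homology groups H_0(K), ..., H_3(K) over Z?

H_0 = Z,  H_1 = Z^2,  H_2 = 0,  H_3 = 0.

Order the vertices as v_0 < v_1 < v_2 < v_3 < v_4 < v_5 < v_6 < v_7 < v_8 < v_9. Listing each simplex with vertices in this order, K has dimension 3 with simplices:

  0-simplices (10): [v_0], [v_1], [v_2], [v_3], [v_4], [v_5], [v_6], [v_7], [v_8], [v_9]
  1-simplices (20): (20 of them)
  2-simplices (10): [v_0,v_1,v_4], [v_0,v_1,v_9], [v_0,v_2,v_9], [v_1,v_4,v_5], [v_1,v_4,v_6], [v_1,v_5,v_6], [v_1,v_5,v_9], [v_4,v_5,v_6], [v_5,v_6,v_7], [v_5,v_7,v_8]
  3-simplices (1): [v_1,v_4,v_5,v_6]

so the chain groups are C_0 ≅ Z^10, C_1 ≅ Z^20, C_2 ≅ Z^10, C_3 ≅ Z^1.

The boundary map ∂_1: C_1 → C_0 maps an edge to its endpoints' difference, ∂[p,q] = q − p. For instance
  ∂[v_5,v_6] = [v_6] − [v_5].
As a 10×20 matrix over Z this has rank 9, with invariant factors (1,1,1,1,1,1,1,1,1).

Boundary ∂_2: C_2 → C_1 maps a triangle to the signed sum of its edges. For instance
  ∂[v_1,v_4,v_5] = [v_4,v_5] − [v_1,v_5] + [v_1,v_4],
  ∂[v_0,v_1,v_9] = [v_1,v_9] − [v_0,v_9] + [v_0,v_1].
The 20×10 boundary matrix has rank 9 and Smith normal form diag(1,1,1,1,1,1,1,1,1).

Boundary ∂_3: C_3 → C_2 sends each 3-simplex σ to the alternating sum Σ_i (−1)^i (σ with its i-th vertex removed). For instance
  ∂[v_1,v_4,v_5,v_6] = [v_4,v_5,v_6] − [v_1,v_5,v_6] + [v_1,v_4,v_6] − [v_1,v_4,v_5].
The 10×1 boundary matrix has rank 1 and Smith normal form diag(1).

Reading off H_k = ker ∂_k / im ∂_{k+1}:

  H_0: rank C_0 − rank ∂_1 = 10 − 9 = 1, and the invariant factors of ∂_1 are all 1, so H_0 ≅ Z.
  H_1: rank ker ∂_1 − rank ∂_2 = (20 − 9) − 9 = 2, and the invariant factors of ∂_2 are all 1, so H_1 ≅ Z^2.
  H_2: rank ker ∂_2 − rank ∂_3 = (10 − 9) − 1 = 0, and the invariant factors of ∂_3 are all 1, so H_2 ≅ 0.
  H_3: rank ker ∂_3 − rank ∂_4 = (1 − 1) − 0 = 0, and there is no ∂_4, so H_3 ≅ 0.

As a check, the Euler characteristic is 10 − 20 + 10 − 1 = -1, which agrees with 1 − 2 + 0 − 0 = -1.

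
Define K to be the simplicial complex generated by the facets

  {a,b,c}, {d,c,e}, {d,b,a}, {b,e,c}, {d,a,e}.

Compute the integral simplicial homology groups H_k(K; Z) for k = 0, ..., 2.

Take the total order a < b < c < d < e on the vertex set. Then K (dimension 2) consists of the simplices:

  0-simplices (5): a, b, c, d, e
  1-simplices (10): ab, ac, ad, ae, bc, bd, be, cd, ce, de
  2-simplices (5): abc, abd, ade, bce, cde

Hence C_0 ≅ Z^5, C_1 ≅ Z^10, C_2 ≅ Z^5.

The boundary map ∂_1: C_1 → C_0 sends each edge [p,q] (with p < q) to q − p.
As a 5×10 matrix over Z this has rank 4, with invariant factors (1,1,1,1).

Boundary ∂_2: C_2 → C_1 maps a triangle to the signed sum of its edges. For instance
  ∂bce = ce − be + bc,
  ∂ade = de − ae + ad.
The resulting 10×5 matrix has rank 5, and its Smith normal form has invariant factors (1,1,1,1,1).

Computing H_k = (kernel of ∂_k) / (image of ∂_{k+1}):

  H_0: rank C_0 − rank ∂_1 = 5 − 4 = 1, and the invariant factors of ∂_1 are all 1, so H_0 ≅ Z.
  H_1: rank ker ∂_1 − rank ∂_2 = (10 − 4) − 5 = 1, and the invariant factors of ∂_2 are all 1, so H_1 ≅ Z.
  H_2: rank ker ∂_2 − rank ∂_3 = (5 − 5) − 0 = 0, and there is no ∂_3, so H_2 ≅ 0.

H_0 = Z,  H_1 = Z,  H_2 = 0.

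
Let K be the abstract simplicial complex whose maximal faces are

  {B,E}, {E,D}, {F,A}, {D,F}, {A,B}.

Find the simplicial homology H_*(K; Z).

H_0 = Z,  H_1 = Z.

Take the total order A < B < D < E < F on the vertex set. Then K (dimension 1) consists of the simplices:

  0-simplices (5): A, B, D, E, F
  1-simplices (5): AB, AF, BE, DE, DF

Hence C_0 ≅ Z^5, C_1 ≅ Z^5.

∂_1: C_1 → C_0 sends each edge [p,q] (with p < q) to q − p. For instance
  ∂DF = F − D.
The 5×5 boundary matrix has rank 4 and Smith normal form diag(1,1,1,1).

Reading off H_k = ker ∂_k / im ∂_{k+1}:

  H_0: rank C_0 − rank ∂_1 = 5 − 4 = 1, and the invariant factors of ∂_1 are all 1, so H_0 ≅ Z.
  H_1: rank ker ∂_1 − rank ∂_2 = (5 − 4) − 0 = 1, and there is no ∂_2, so H_1 ≅ Z.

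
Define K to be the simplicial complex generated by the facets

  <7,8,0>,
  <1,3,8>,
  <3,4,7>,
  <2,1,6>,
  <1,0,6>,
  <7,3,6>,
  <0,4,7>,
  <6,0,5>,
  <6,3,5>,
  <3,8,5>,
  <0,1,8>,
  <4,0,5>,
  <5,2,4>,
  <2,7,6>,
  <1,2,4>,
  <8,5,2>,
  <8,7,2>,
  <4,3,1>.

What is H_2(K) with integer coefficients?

Fix the vertex order 0 < 1 < 2 < 3 < 4 < 5 < 6 < 7 < 8 and write every simplex with vertices in increasing order. Then dim K = 2 and the simplices of K are:

  0-simplices (9): [0], [1], [2], [3], [4], [5], [6], [7], [8]
  1-simplices (27): (27 of them)
  2-simplices (18): [0,1,6], [0,1,8], [0,4,5], [0,4,7], [0,5,6], [0,7,8], [1,2,4], [1,2,6], [1,3,4], [1,3,8], [2,4,5], [2,5,8], [2,6,7], [2,7,8], [3,4,7], [3,5,6], [3,5,8], [3,6,7]

giving chain groups C_0 ≅ Z^9, C_1 ≅ Z^27, C_2 ≅ Z^18.

Boundary ∂_1: C_1 → C_0 sends each edge [p,q] (with p < q) to q − p.
This gives a 9×27 integer matrix of rank 8; reducing to Smith normal form yields diagonal entries (1,1,1,1,1,1,1,1).

The boundary map ∂_2: C_2 → C_1 sends each 2-simplex [p,q,r] to [q,r] − [p,r] + [p,q]. For instance
  ∂[0,1,6] = [1,6] − [0,6] + [0,1],
  ∂[1,2,4] = [2,4] − [1,4] + [1,2].
As a 27×18 matrix over Z this has rank 17, with invariant factors (1,1,1,1,1,1,1,1,1,1,1,1,1,1,1,1,1).

From H_k ≅ ker(∂_k) / im(∂_{k+1}) we obtain:

  H_2: rank ker ∂_2 − rank ∂_3 = (18 − 17) − 0 = 1, and there is no ∂_3, so H_2 ≅ Z.

(K is a triangulation of the torus T^2.)

H_2 = Z.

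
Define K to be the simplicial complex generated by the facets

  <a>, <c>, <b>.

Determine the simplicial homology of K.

K has 3 vertices.
rank ∂_0 = 0, rank ∂_1 = 0 ⇒ b_0 = 3 − 0 − 0 = 3. So H_0 = Z^3.

H_0 ≅ Z^3.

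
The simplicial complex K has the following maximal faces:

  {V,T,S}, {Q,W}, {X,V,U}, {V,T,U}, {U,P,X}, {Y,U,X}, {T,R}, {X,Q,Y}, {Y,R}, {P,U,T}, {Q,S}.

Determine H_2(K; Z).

Order the vertices as P < Q < R < S < T < U < V < W < X < Y. Listing each simplex with vertices in this order, K has dimension 2 with simplices:

  0-simplices (10): P, Q, R, S, T, U, V, W, X, Y
  1-simplices (18): PT, PU, PX, QS, QW, QX, QY, RT, RY, ST, SV, TU, TV, UV, UX, UY, VX, XY
  2-simplices (7): PTU, PUX, QXY, STV, TUV, UVX, UXY

Hence C_0 ≅ Z^10, C_1 ≅ Z^18, C_2 ≅ Z^7.

The boundary map ∂_1: C_1 → C_0 sends each edge [p,q] (with p < q) to q − p. For instance
  ∂UV = V − U.
The 10×18 boundary matrix has rank 9 and Smith normal form diag(1,1,1,1,1,1,1,1,1).

∂_2: C_2 → C_1 sends each 2-simplex [p,q,r] to [q,r] − [p,r] + [p,q]. For instance
  ∂STV = TV − SV + ST,
  ∂UXY = XY − UY + UX.
The resulting 18×7 matrix has rank 7, and its Smith normal form has invariant factors (1,1,1,1,1,1,1).

Computing H_k = (kernel of ∂_k) / (image of ∂_{k+1}):

  H_2: rank ker ∂_2 − rank ∂_3 = (7 − 7) − 0 = 0, and there is no ∂_3, so H_2 = 0.

H_2 ≅ 0.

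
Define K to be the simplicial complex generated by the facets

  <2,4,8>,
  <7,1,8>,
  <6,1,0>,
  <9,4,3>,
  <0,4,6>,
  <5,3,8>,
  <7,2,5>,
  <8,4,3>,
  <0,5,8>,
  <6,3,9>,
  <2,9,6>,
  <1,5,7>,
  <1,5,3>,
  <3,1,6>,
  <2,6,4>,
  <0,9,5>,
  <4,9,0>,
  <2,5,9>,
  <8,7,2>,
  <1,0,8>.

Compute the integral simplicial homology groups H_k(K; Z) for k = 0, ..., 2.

H_0 ≅ Z,  H_1 ≅ Z × Z/2,  H_2 = 0.

Fix the vertex order 0 < 1 < 2 < 3 < 4 < 5 < 6 < 7 < 8 < 9 and write every simplex with vertices in increasing order. Then dim K = 2 and the simplices of K are:

  0-simplices (10): [0], [1], [2], [3], [4], [5], [6], [7], [8], [9]
  1-simplices (30): (30 of them)
  2-simplices (20): (20 of them)

Hence C_0 ≅ Z^10, C_1 ≅ Z^30, C_2 ≅ Z^20.

Boundary ∂_1: C_1 → C_0 is given by ∂[p,q] = [q] − [p].
The resulting 10×30 matrix has rank 9, and its Smith normal form has invariant factors (1,1,1,1,1,1,1,1,1).

The boundary map ∂_2: C_2 → C_1 acts by ∂[p,q,r] = [q,r] − [p,r] + [p,q]. For instance
  ∂[3,6,9] = [6,9] − [3,9] + [3,6],
  ∂[3,4,8] = [4,8] − [3,8] + [3,4].
The 30×20 boundary matrix has rank 20 and Smith normal form diag(1,1,1,1,1,1,1,1,1,1,1,1,1,1,1,1,1,1,1,2).

Computing H_k = (kernel of ∂_k) / (image of ∂_{k+1}):

  H_0: rank C_0 − rank ∂_1 = 10 − 9 = 1, and the invariant factors of ∂_1 are all 1, so H_0 ≅ Z.
  H_1: rank ker ∂_1 − rank ∂_2 = (30 − 9) − 20 = 1, and ∂_2 has invariant factor 2 > 1, so H_1 ≅ Z × Z/2.
  H_2: rank ker ∂_2 − rank ∂_3 = (20 − 20) − 0 = 0, and there is no ∂_3, so H_2 ≅ 0.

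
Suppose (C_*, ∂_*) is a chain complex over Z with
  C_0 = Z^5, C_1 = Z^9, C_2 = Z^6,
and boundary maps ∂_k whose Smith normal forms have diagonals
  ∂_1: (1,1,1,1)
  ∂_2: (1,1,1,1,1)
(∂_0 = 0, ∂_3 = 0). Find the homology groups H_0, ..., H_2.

H_0: b_0 = 5 − 0 − 4 = 1; torsion from ∂_1 factors > 1: none. So H_0 = Z.
H_1: b_1 = 9 − 4 − 5 = 0; torsion from ∂_2 factors > 1: none. So H_1 = 0.
H_2: b_2 = 6 − 5 − 0 = 1; torsion from ∂_3 factors > 1: none. So H_2 = Z.

H_0 = Z,  H_1 = 0,  H_2 = Z.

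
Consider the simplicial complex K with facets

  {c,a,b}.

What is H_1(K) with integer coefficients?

H_1 ≅ 0.

Order the vertices as a < b < c. Listing each simplex with vertices in this order, K has dimension 2 with simplices:

  0-simplices (3): a, b, c
  1-simplices (3): ab, ac, bc
  2-simplices (1): abc

giving chain groups C_0 ≅ Z^3, C_1 ≅ Z^3, C_2 ≅ Z^1.

Boundary ∂_1: C_1 → C_0 sends each edge [p,q] (with p < q) to q − p.
The 3×3 boundary matrix has rank 2 and Smith normal form diag(1,1).

∂_2: C_2 → C_1 sends each 2-simplex [p,q,r] to [q,r] − [p,r] + [p,q]. For instance
  ∂abc = bc − ac + ab.
This gives a 3×1 integer matrix of rank 1; reducing to Smith normal form yields diagonal entries (1).

From H_k ≅ ker(∂_k) / im(∂_{k+1}) we obtain:

  H_1: rank ker ∂_1 − rank ∂_2 = (3 − 2) − 1 = 0, and the invariant factors of ∂_2 are all 1, so H_1 = 0.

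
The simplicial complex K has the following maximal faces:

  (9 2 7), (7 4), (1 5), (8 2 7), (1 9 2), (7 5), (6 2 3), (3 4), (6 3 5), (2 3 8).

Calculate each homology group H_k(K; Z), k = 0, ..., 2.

Fix the vertex order 1 < 2 < 3 < 4 < 5 < 6 < 7 < 8 < 9 and write every simplex with vertices in increasing order. Then dim K = 2 and the simplices of K are:

  0-simplices (9): [1], [2], [3], [4], [5], [6], [7], [8], [9]
  1-simplices (17): [1,2], [1,5], [1,9], [2,3], [2,6], [2,7], [2,8], [2,9], [3,4], [3,5], [3,6], [3,8], [4,7], [5,6], [5,7], [7,8], [7,9]
  2-simplices (6): [1,2,9], [2,3,6], [2,3,8], [2,7,8], [2,7,9], [3,5,6]

giving chain groups C_0 ≅ Z^9, C_1 ≅ Z^17, C_2 ≅ Z^6.

∂_1: C_1 → C_0 is given by ∂[p,q] = [q] − [p]. For instance
  ∂[1,5] = [5] − [1].
The resulting 9×17 matrix has rank 8, and its Smith normal form has invariant factors (1,1,1,1,1,1,1,1).

The boundary map ∂_2: C_2 → C_1 acts by ∂[p,q,r] = [q,r] − [p,r] + [p,q]. For instance
  ∂[2,7,9] = [7,9] − [2,9] + [2,7],
  ∂[2,7,8] = [7,8] − [2,8] + [2,7].
The resulting 17×6 matrix has rank 6, and its Smith normal form has invariant factors (1,1,1,1,1,1).

Now H_k = ker ∂_k / im ∂_{k+1}, so:

  H_0: rank C_0 − rank ∂_1 = 9 − 8 = 1, and the invariant factors of ∂_1 are all 1, so H_0 ≅ Z.
  H_1: rank ker ∂_1 − rank ∂_2 = (17 − 8) − 6 = 3, and the invariant factors of ∂_2 are all 1, so H_1 ≅ Z^3.
  H_2: rank ker ∂_2 − rank ∂_3 = (6 − 6) − 0 = 0, and there is no ∂_3, so H_2 ≅ 0.

H_0 = Z,  H_1 = Z^3,  H_2 = 0.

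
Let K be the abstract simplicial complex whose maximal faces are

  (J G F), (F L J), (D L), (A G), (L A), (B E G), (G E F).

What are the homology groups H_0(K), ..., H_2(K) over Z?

H_0 ≅ Z,  H_1 ≅ Z,  H_2 = 0.

Take the total order A < B < D < E < F < G < J < L on the vertex set. Then K (dimension 2) consists of the simplices:

  0-simplices (8): A, B, D, E, F, G, J, L
  1-simplices (12): AG, AL, BE, BG, DL, EF, EG, FG, FJ, FL, GJ, JL
  2-simplices (4): BEG, EFG, FGJ, FJL

Hence C_0 ≅ Z^8, C_1 ≅ Z^12, C_2 ≅ Z^4.

∂_1: C_1 → C_0 sends each edge [p,q] (with p < q) to q − p.
The 8×12 boundary matrix has rank 7 and Smith normal form diag(1,1,1,1,1,1,1).

The boundary map ∂_2: C_2 → C_1 acts by ∂[p,q,r] = [q,r] − [p,r] + [p,q]. For instance
  ∂BEG = EG − BG + BE,
  ∂EFG = FG − EG + EF.
As a 12×4 matrix over Z this has rank 4, with invariant factors (1,1,1,1).

From H_k ≅ ker(∂_k) / im(∂_{k+1}) we obtain:

  H_0: rank C_0 − rank ∂_1 = 8 − 7 = 1, and the invariant factors of ∂_1 are all 1, so H_0 = Z.
  H_1: rank ker ∂_1 − rank ∂_2 = (12 − 7) − 4 = 1, and the invariant factors of ∂_2 are all 1, so H_1 = Z.
  H_2: rank ker ∂_2 − rank ∂_3 = (4 − 4) − 0 = 0, and there is no ∂_3, so H_2 = 0.

As a check, the Euler characteristic is 8 − 12 + 4 = 0, which agrees with 1 − 1 + 0 = 0.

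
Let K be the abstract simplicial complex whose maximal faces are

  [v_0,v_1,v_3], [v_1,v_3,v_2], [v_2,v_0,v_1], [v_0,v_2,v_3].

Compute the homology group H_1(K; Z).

H_1 ≅ 0.

Order the vertices as v_0 < v_1 < v_2 < v_3. Listing each simplex with vertices in this order, K has dimension 2 with simplices:

  0-simplices (4): [v_0], [v_1], [v_2], [v_3]
  1-simplices (6): [v_0,v_1], [v_0,v_2], [v_0,v_3], [v_1,v_2], [v_1,v_3], [v_2,v_3]
  2-simplices (4): [v_0,v_1,v_2], [v_0,v_1,v_3], [v_0,v_2,v_3], [v_1,v_2,v_3]

so the chain groups are C_0 ≅ Z^4, C_1 ≅ Z^6, C_2 ≅ Z^4.

The boundary map ∂_1: C_1 → C_0 sends each edge [p,q] (with p < q) to q − p.
This gives a 4×6 integer matrix of rank 3; reducing to Smith normal form yields diagonal entries (1,1,1).

∂_2: C_2 → C_1 acts by ∂[p,q,r] = [q,r] − [p,r] + [p,q]. For instance
  ∂[v_0,v_1,v_2] = [v_1,v_2] − [v_0,v_2] + [v_0,v_1],
  ∂[v_0,v_1,v_3] = [v_1,v_3] − [v_0,v_3] + [v_0,v_1].
The resulting 6×4 matrix has rank 3, and its Smith normal form has invariant factors (1,1,1).

Computing H_k = (kernel of ∂_k) / (image of ∂_{k+1}):

  H_1: rank ker ∂_1 − rank ∂_2 = (6 − 3) − 3 = 0, and the invariant factors of ∂_2 are all 1, so H_1 ≅ 0.

(K is a triangulation of the 2-sphere S^2.)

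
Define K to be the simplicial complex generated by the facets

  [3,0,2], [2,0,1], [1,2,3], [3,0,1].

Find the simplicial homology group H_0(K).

H_0 ≅ Z.

Order the vertices as 0 < 1 < 2 < 3. Listing each simplex with vertices in this order, K has dimension 2 with simplices:

  0-simplices (4): [0], [1], [2], [3]
  1-simplices (6): [0,1], [0,2], [0,3], [1,2], [1,3], [2,3]
  2-simplices (4): [0,1,2], [0,1,3], [0,2,3], [1,2,3]

giving chain groups C_0 ≅ Z^4, C_1 ≅ Z^6, C_2 ≅ Z^4.

Boundary ∂_1: C_1 → C_0 is given by ∂[p,q] = [q] − [p].
The resulting 4×6 matrix has rank 3, and its Smith normal form has invariant factors (1,1,1).

The boundary map ∂_2: C_2 → C_1 acts by ∂[p,q,r] = [q,r] − [p,r] + [p,q]. For instance
  ∂[0,1,3] = [1,3] − [0,3] + [0,1],
  ∂[0,1,2] = [1,2] − [0,2] + [0,1].
The 6×4 boundary matrix has rank 3 and Smith normal form diag(1,1,1).

From H_k ≅ ker(∂_k) / im(∂_{k+1}) we obtain:

  H_0: rank C_0 − rank ∂_1 = 4 − 3 = 1, and the invariant factors of ∂_1 are all 1, so H_0 ≅ Z.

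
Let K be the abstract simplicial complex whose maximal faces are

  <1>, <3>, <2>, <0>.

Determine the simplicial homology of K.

Take the total order 0 < 1 < 2 < 3 on the vertex set. Then K (dimension 0) consists of the simplices:

  0-simplices (4): [0], [1], [2], [3]

so the chain groups are C_0 ≅ Z^4.

From H_k ≅ ker(∂_k) / im(∂_{k+1}) we obtain:

  H_0: rank C_0 − rank ∂_1 = 4 − 0 = 4, and there is no ∂_1, so H_0 = Z^4.

(K is a triangulation of a set of 4 points.)

H_0 = Z^4.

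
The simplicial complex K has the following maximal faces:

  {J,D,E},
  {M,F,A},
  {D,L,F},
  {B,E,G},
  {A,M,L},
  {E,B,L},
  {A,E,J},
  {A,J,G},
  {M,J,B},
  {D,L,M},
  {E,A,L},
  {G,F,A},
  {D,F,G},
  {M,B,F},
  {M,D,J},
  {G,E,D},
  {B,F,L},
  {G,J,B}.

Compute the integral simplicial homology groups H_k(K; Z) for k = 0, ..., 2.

Take the total order A < B < D < E < F < G < J < L < M on the vertex set. Then K (dimension 2) consists of the simplices:

  0-simplices (9): A, B, D, E, F, G, J, L, M
  1-simplices (27): AE, AF, AG, AJ, AL, AM, BE, BF, BG, BJ, BL, BM, DE, DF, DG, DJ, DL, DM, EG, EJ, EL, FG, FL, FM, GJ, JM, LM
  2-simplices (18): AEJ, AEL, AFG, AFM, AGJ, ALM, BEG, BEL, BFL, BFM, BGJ, BJM, DEG, DEJ, DFG, DFL, DJM, DLM

Hence C_0 ≅ Z^9, C_1 ≅ Z^27, C_2 ≅ Z^18.

Boundary ∂_1: C_1 → C_0 sends each edge [p,q] (with p < q) to q − p. For instance
  ∂FL = L − F.
This gives a 9×27 integer matrix of rank 8; reducing to Smith normal form yields diagonal entries (1,1,1,1,1,1,1,1).

∂_2: C_2 → C_1 sends each 2-simplex [p,q,r] to [q,r] − [p,r] + [p,q]. For instance
  ∂BFL = FL − BL + BF,
  ∂DEG = EG − DG + DE.
This gives a 27×18 integer matrix of rank 18; reducing to Smith normal form yields diagonal entries (1,1,1,1,1,1,1,1,1,1,1,1,1,1,1,1,1,2).

Now H_k = ker ∂_k / im ∂_{k+1}, so:

  H_0: rank C_0 − rank ∂_1 = 9 − 8 = 1, and the invariant factors of ∂_1 are all 1, so H_0 = Z.
  H_1: rank ker ∂_1 − rank ∂_2 = (27 − 8) − 18 = 1, and ∂_2 has invariant factor 2 > 1, so H_1 = Z ⊕ Z/2.
  H_2: rank ker ∂_2 − rank ∂_3 = (18 − 18) − 0 = 0, and there is no ∂_3, so H_2 = 0.

(K is a triangulation of the Klein bottle.)

H_0 ≅ Z,  H_1 ≅ Z ⊕ Z/2,  H_2 = 0.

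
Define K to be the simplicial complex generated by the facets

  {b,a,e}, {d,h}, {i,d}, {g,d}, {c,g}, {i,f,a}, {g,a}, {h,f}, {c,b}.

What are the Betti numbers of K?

b_0 = 1, b_1 = 3, b_2 = 0.

Take the total order a < b < c < d < e < f < g < h < i on the vertex set. Then K (dimension 2) consists of the simplices:

  0-simplices (9): a, b, c, d, e, f, g, h, i
  1-simplices (13): ab, ae, af, ag, ai, bc, be, cg, dg, dh, di, fh, fi
  2-simplices (2): abe, afi

Hence C_0 ≅ Z^9, C_1 ≅ Z^13, C_2 ≅ Z^2.

The boundary map ∂_1: C_1 → C_0 sends each edge [p,q] (with p < q) to q − p.
The resulting 9×13 matrix has rank 8, and its Smith normal form has invariant factors (1,1,1,1,1,1,1,1).

The boundary map ∂_2: C_2 → C_1 acts by ∂[p,q,r] = [q,r] − [p,r] + [p,q]. For instance
  ∂afi = fi − ai + af,
  ∂abe = be − ae + ab.
As a 13×2 matrix over Z this has rank 2, with invariant factors (1,1).

Now H_k = ker ∂_k / im ∂_{k+1}, so:

  H_0: rank C_0 − rank ∂_1 = 9 − 8 = 1, and the invariant factors of ∂_1 are all 1, so H_0 ≅ Z.
  H_1: rank ker ∂_1 − rank ∂_2 = (13 − 8) − 2 = 3, and the invariant factors of ∂_2 are all 1, so H_1 ≅ Z^3.
  H_2: rank ker ∂_2 − rank ∂_3 = (2 − 2) − 0 = 0, and there is no ∂_3, so H_2 ≅ 0.

As a check, the Euler characteristic is 9 − 13 + 2 = -2, which agrees with 1 − 3 + 0 = -2.

Hence the Betti numbers are b_0 = 1, b_1 = 3, b_2 = 0.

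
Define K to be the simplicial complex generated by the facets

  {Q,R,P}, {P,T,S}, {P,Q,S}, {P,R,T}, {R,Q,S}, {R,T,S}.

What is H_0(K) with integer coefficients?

We work with the vertex ordering P < Q < R < S < T. The simplices of K, each written with vertices in increasing order, are:

  0-simplices (5): P, Q, R, S, T
  1-simplices (9): PQ, PR, PS, PT, QR, QS, RS, RT, ST
  2-simplices (6): PQR, PQS, PRT, PST, QRS, RST

Hence C_0 ≅ Z^5, C_1 ≅ Z^9, C_2 ≅ Z^6.

∂_1: C_1 → C_0 is given by ∂[p,q] = [q] − [p]. For instance
  ∂QR = R − Q.
The resulting 5×9 matrix has rank 4, and its Smith normal form has invariant factors (1,1,1,1).

∂_2: C_2 → C_1 sends each 2-simplex [p,q,r] to [q,r] − [p,r] + [p,q]. For instance
  ∂RST = ST − RT + RS,
  ∂QRS = RS − QS + QR.
As a 9×6 matrix over Z this has rank 5, with invariant factors (1,1,1,1,1).

Reading off H_k = ker ∂_k / im ∂_{k+1}:

  H_0: rank C_0 − rank ∂_1 = 5 − 4 = 1, and the invariant factors of ∂_1 are all 1, so H_0 ≅ Z.

H_0 ≅ Z.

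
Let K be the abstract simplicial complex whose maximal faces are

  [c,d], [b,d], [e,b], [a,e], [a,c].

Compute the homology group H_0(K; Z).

H_0 ≅ Z.

Order the vertices as a < b < c < d < e. Listing each simplex with vertices in this order, K has dimension 1 with simplices:

  0-simplices (5): a, b, c, d, e
  1-simplices (5): ac, ae, bd, be, cd

so the chain groups are C_0 ≅ Z^5, C_1 ≅ Z^5.

Boundary ∂_1: C_1 → C_0 sends each edge [p,q] (with p < q) to q − p.
This gives a 5×5 integer matrix of rank 4; reducing to Smith normal form yields diagonal entries (1,1,1,1).

Reading off H_k = ker ∂_k / im ∂_{k+1}:

  H_0: rank C_0 − rank ∂_1 = 5 − 4 = 1, and the invariant factors of ∂_1 are all 1, so H_0 = Z.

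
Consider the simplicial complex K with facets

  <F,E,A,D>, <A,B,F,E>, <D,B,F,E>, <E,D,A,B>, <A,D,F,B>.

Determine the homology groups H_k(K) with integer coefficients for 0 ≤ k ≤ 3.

K has 5 vertices, 10 edges, 10 triangles, 5 3-simplices.
rank ∂_0 = 0, rank ∂_1 = 4 ⇒ b_0 = 5 − 0 − 4 = 1; all invariant factors of ∂_1 are 1 so no torsion. So H_0 ≅ Z.
rank ∂_1 = 4, rank ∂_2 = 6 ⇒ b_1 = 10 − 4 − 6 = 0; all invariant factors of ∂_2 are 1 so no torsion. So H_1 ≅ 0.
rank ∂_2 = 6, rank ∂_3 = 4 ⇒ b_2 = 10 − 6 − 4 = 0; all invariant factors of ∂_3 are 1 so no torsion. So H_2 ≅ 0.
rank ∂_3 = 4, rank ∂_4 = 0 ⇒ b_3 = 5 − 4 − 0 = 1. So H_3 ≅ Z.

H_0 ≅ Z,  H_1 = 0,  H_2 = 0,  H_3 ≅ Z.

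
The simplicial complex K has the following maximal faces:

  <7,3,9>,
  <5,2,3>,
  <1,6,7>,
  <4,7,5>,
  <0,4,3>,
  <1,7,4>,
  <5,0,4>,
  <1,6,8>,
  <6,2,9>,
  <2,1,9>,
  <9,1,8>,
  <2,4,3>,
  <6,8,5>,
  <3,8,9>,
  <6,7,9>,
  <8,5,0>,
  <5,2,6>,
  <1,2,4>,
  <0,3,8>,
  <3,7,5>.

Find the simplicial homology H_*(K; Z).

Order the vertices as 0 < 1 < 2 < 3 < 4 < 5 < 6 < 7 < 8 < 9. Listing each simplex with vertices in this order, K has dimension 2 with simplices:

  0-simplices (10): [0], [1], [2], [3], [4], [5], [6], [7], [8], [9]
  1-simplices (30): (30 of them)
  2-simplices (20): (20 of them)

Hence C_0 ≅ Z^10, C_1 ≅ Z^30, C_2 ≅ Z^20.

Boundary ∂_1: C_1 → C_0 is given by ∂[p,q] = [q] − [p].
The resulting 10×30 matrix has rank 9, and its Smith normal form has invariant factors (1,1,1,1,1,1,1,1,1).

∂_2: C_2 → C_1 acts by ∂[p,q,r] = [q,r] − [p,r] + [p,q]. For instance
  ∂[2,3,4] = [3,4] − [2,4] + [2,3],
  ∂[1,6,8] = [6,8] − [1,8] + [1,6].
The resulting 30×20 matrix has rank 20, and its Smith normal form has invariant factors (1,1,1,1,1,1,1,1,1,1,1,1,1,1,1,1,1,1,1,2).

Now H_k = ker ∂_k / im ∂_{k+1}, so:

  H_0: rank C_0 − rank ∂_1 = 10 − 9 = 1, and the invariant factors of ∂_1 are all 1, so H_0 ≅ Z.
  H_1: rank ker ∂_1 − rank ∂_2 = (30 − 9) − 20 = 1, and ∂_2 has invariant factor 2 > 1, so H_1 ≅ Z × Z/2.
  H_2: rank ker ∂_2 − rank ∂_3 = (20 − 20) − 0 = 0, and there is no ∂_3, so H_2 ≅ 0.

H_0 = Z,  H_1 = Z × Z/2,  H_2 = 0.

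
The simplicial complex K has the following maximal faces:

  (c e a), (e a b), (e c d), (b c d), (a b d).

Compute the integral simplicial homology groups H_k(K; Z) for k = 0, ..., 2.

H_0 = Z,  H_1 = Z,  H_2 = 0.

We work with the vertex ordering a < b < c < d < e. The simplices of K, each written with vertices in increasing order, are:

  0-simplices (5): a, b, c, d, e
  1-simplices (10): ab, ac, ad, ae, bc, bd, be, cd, ce, de
  2-simplices (5): abd, abe, ace, bcd, cde

Hence C_0 ≅ Z^5, C_1 ≅ Z^10, C_2 ≅ Z^5.

∂_1: C_1 → C_0 maps an edge to its endpoints' difference, ∂[p,q] = q − p. For instance
  ∂ab = b − a.
The resulting 5×10 matrix has rank 4, and its Smith normal form has invariant factors (1,1,1,1).

Boundary ∂_2: C_2 → C_1 acts by ∂[p,q,r] = [q,r] − [p,r] + [p,q]. For instance
  ∂abe = be − ae + ab,
  ∂bcd = cd − bd + bc.
As a 10×5 matrix over Z this has rank 5, with invariant factors (1,1,1,1,1).

Reading off H_k = ker ∂_k / im ∂_{k+1}:

  H_0: rank C_0 − rank ∂_1 = 5 − 4 = 1, and the invariant factors of ∂_1 are all 1, so H_0 ≅ Z.
  H_1: rank ker ∂_1 − rank ∂_2 = (10 − 4) − 5 = 1, and the invariant factors of ∂_2 are all 1, so H_1 ≅ Z.
  H_2: rank ker ∂_2 − rank ∂_3 = (5 − 5) − 0 = 0, and there is no ∂_3, so H_2 ≅ 0.

As a check, the Euler characteristic is 5 − 10 + 5 = 0, which agrees with 1 − 1 + 0 = 0.
(K is a triangulation of the Möbius band.)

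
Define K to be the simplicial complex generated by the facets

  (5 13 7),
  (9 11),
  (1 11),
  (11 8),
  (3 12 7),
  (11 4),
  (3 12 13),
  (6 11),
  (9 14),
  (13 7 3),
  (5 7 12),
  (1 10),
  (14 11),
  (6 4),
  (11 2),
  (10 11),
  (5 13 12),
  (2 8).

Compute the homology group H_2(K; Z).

H_2 ≅ Z.

Take the total order 1 < 2 < 3 < 4 < 5 < 6 < 7 < 8 < 9 < 10 < 11 < 12 < 13 < 14 on the vertex set. Then K (dimension 2) consists of the simplices:

  0-simplices (14): [1], [2], [3], [4], [5], [6], [7], [8], [9], [10], [11], [12], [13], [14]
  1-simplices (21): (21 of them)
  2-simplices (6): [3,7,12], [3,7,13], [3,12,13], [5,7,12], [5,7,13], [5,12,13]

so the chain groups are C_0 ≅ Z^14, C_1 ≅ Z^21, C_2 ≅ Z^6.

The boundary map ∂_1: C_1 → C_0 sends each edge [p,q] (with p < q) to q − p.
As a 14×21 matrix over Z this has rank 12, with invariant factors (1,1,1,1,1,1,1,1,1,1,1,1).

∂_2: C_2 → C_1 sends each 2-simplex [p,q,r] to [q,r] − [p,r] + [p,q]. For instance
  ∂[5,7,12] = [7,12] − [5,12] + [5,7],
  ∂[5,12,13] = [12,13] − [5,13] + [5,12].
The resulting 21×6 matrix has rank 5, and its Smith normal form has invariant factors (1,1,1,1,1).

Now H_k = ker ∂_k / im ∂_{k+1}, so:

  H_2: rank ker ∂_2 − rank ∂_3 = (6 − 5) − 0 = 1, and there is no ∂_3, so H_2 = Z.

(K is a triangulation of the disjoint union of a wedge of 4 circles and the 2-sphere S^2.)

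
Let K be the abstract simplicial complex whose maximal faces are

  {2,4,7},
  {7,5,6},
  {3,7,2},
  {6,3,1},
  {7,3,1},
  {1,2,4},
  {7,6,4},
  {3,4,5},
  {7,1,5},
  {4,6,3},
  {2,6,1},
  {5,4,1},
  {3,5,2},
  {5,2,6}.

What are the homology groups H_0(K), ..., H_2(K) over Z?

Take the total order 1 < 2 < 3 < 4 < 5 < 6 < 7 on the vertex set. Then K (dimension 2) consists of the simplices:

  0-simplices (7): [1], [2], [3], [4], [5], [6], [7]
  1-simplices (21): [1,2], [1,3], [1,4], [1,5], [1,6], [1,7], [2,3], [2,4], [2,5], [2,6], [2,7], [3,4], [3,5], [3,6], [3,7], [4,5], [4,6], [4,7], [5,6], [5,7], [6,7]
  2-simplices (14): [1,2,4], [1,2,6], [1,3,6], [1,3,7], [1,4,5], [1,5,7], [2,3,5], [2,3,7], [2,4,7], [2,5,6], [3,4,5], [3,4,6], [4,6,7], [5,6,7]

Hence C_0 ≅ Z^7, C_1 ≅ Z^21, C_2 ≅ Z^14.

The boundary map ∂_1: C_1 → C_0 sends each edge [p,q] (with p < q) to q − p. For instance
  ∂[6,7] = [7] − [6].
The 7×21 boundary matrix has rank 6 and Smith normal form diag(1,1,1,1,1,1).

∂_2: C_2 → C_1 sends each 2-simplex [p,q,r] to [q,r] − [p,r] + [p,q]. For instance
  ∂[1,5,7] = [5,7] − [1,7] + [1,5],
  ∂[3,4,5] = [4,5] − [3,5] + [3,4].
The resulting 21×14 matrix has rank 13, and its Smith normal form has invariant factors (1,1,1,1,1,1,1,1,1,1,1,1,1).

Reading off H_k = ker ∂_k / im ∂_{k+1}:

  H_0: rank C_0 − rank ∂_1 = 7 − 6 = 1, and the invariant factors of ∂_1 are all 1, so H_0 = Z.
  H_1: rank ker ∂_1 − rank ∂_2 = (21 − 6) − 13 = 2, and the invariant factors of ∂_2 are all 1, so H_1 = Z^2.
  H_2: rank ker ∂_2 − rank ∂_3 = (14 − 13) − 0 = 1, and there is no ∂_3, so H_2 = Z.

H_0 = Z,  H_1 = Z^2,  H_2 = Z.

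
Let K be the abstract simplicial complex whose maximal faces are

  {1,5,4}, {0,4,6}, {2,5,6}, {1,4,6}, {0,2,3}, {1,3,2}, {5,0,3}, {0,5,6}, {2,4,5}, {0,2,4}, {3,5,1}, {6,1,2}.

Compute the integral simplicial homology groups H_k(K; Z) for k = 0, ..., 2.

We work with the vertex ordering 0 < 1 < 2 < 3 < 4 < 5 < 6. The simplices of K, each written with vertices in increasing order, are:

  0-simplices (7): [0], [1], [2], [3], [4], [5], [6]
  1-simplices (18): [0,2], [0,3], [0,4], [0,5], [0,6], [1,2], [1,3], [1,4], [1,5], [1,6], [2,3], [2,4], [2,5], [2,6], [3,5], [4,5], [4,6], [5,6]
  2-simplices (12): [0,2,3], [0,2,4], [0,3,5], [0,4,6], [0,5,6], [1,2,3], [1,2,6], [1,3,5], [1,4,5], [1,4,6], [2,4,5], [2,5,6]

Hence C_0 ≅ Z^7, C_1 ≅ Z^18, C_2 ≅ Z^12.

∂_1: C_1 → C_0 sends each edge [p,q] (with p < q) to q − p.
The resulting 7×18 matrix has rank 6, and its Smith normal form has invariant factors (1,1,1,1,1,1).

∂_2: C_2 → C_1 sends each 2-simplex [p,q,r] to [q,r] − [p,r] + [p,q]. For instance
  ∂[0,2,3] = [2,3] − [0,3] + [0,2],
  ∂[1,4,6] = [4,6] − [1,6] + [1,4].
The resulting 18×12 matrix has rank 12, and its Smith normal form has invariant factors (1,1,1,1,1,1,1,1,1,1,1,2).

Now H_k = ker ∂_k / im ∂_{k+1}, so:

  H_0: rank C_0 − rank ∂_1 = 7 − 6 = 1, and the invariant factors of ∂_1 are all 1, so H_0 ≅ Z.
  H_1: rank ker ∂_1 − rank ∂_2 = (18 − 6) − 12 = 0, and ∂_2 has invariant factor 2 > 1, so H_1 ≅ Z/2.
  H_2: rank ker ∂_2 − rank ∂_3 = (12 − 12) − 0 = 0, and there is no ∂_3, so H_2 ≅ 0.

H_0 = Z,  H_1 = Z/2,  H_2 = 0.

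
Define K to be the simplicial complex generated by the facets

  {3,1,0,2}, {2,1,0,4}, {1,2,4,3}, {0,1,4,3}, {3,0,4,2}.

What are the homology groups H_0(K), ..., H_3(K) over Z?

H_0 ≅ Z,  H_1 = 0,  H_2 = 0,  H_3 ≅ Z.

We work with the vertex ordering 0 < 1 < 2 < 3 < 4. The simplices of K, each written with vertices in increasing order, are:

  0-simplices (5): [0], [1], [2], [3], [4]
  1-simplices (10): [0,1], [0,2], [0,3], [0,4], [1,2], [1,3], [1,4], [2,3], [2,4], [3,4]
  2-simplices (10): [0,1,2], [0,1,3], [0,1,4], [0,2,3], [0,2,4], [0,3,4], [1,2,3], [1,2,4], [1,3,4], [2,3,4]
  3-simplices (5): [0,1,2,3], [0,1,2,4], [0,1,3,4], [0,2,3,4], [1,2,3,4]

Hence C_0 ≅ Z^5, C_1 ≅ Z^10, C_2 ≅ Z^10, C_3 ≅ Z^5.

Boundary ∂_1: C_1 → C_0 sends each edge [p,q] (with p < q) to q − p. For instance
  ∂[0,2] = [2] − [0].
The resulting 5×10 matrix has rank 4, and its Smith normal form has invariant factors (1,1,1,1).

The boundary map ∂_2: C_2 → C_1 maps a triangle to the signed sum of its edges. For instance
  ∂[0,2,3] = [2,3] − [0,3] + [0,2],
  ∂[1,3,4] = [3,4] − [1,4] + [1,3].
The resulting 10×10 matrix has rank 6, and its Smith normal form has invariant factors (1,1,1,1,1,1).

∂_3: C_3 → C_2 sends each 3-simplex σ to the alternating sum Σ_i (−1)^i (σ with its i-th vertex removed). For instance
  ∂[1,2,3,4] = [2,3,4] − [1,3,4] + [1,2,4] − [1,2,3],
  ∂[0,1,3,4] = [1,3,4] − [0,3,4] + [0,1,4] − [0,1,3].
The resulting 10×5 matrix has rank 4, and its Smith normal form has invariant factors (1,1,1,1).

Now H_k = ker ∂_k / im ∂_{k+1}, so:

  H_0: rank C_0 − rank ∂_1 = 5 − 4 = 1, and the invariant factors of ∂_1 are all 1, so H_0 ≅ Z.
  H_1: rank ker ∂_1 − rank ∂_2 = (10 − 4) − 6 = 0, and the invariant factors of ∂_2 are all 1, so H_1 ≅ 0.
  H_2: rank ker ∂_2 − rank ∂_3 = (10 − 6) − 4 = 0, and the invariant factors of ∂_3 are all 1, so H_2 ≅ 0.
  H_3: rank ker ∂_3 − rank ∂_4 = (5 − 4) − 0 = 1, and there is no ∂_4, so H_3 ≅ Z.

As a check, the Euler characteristic is 5 − 10 + 10 − 5 = 0, which agrees with 1 − 0 + 0 − 1 = 0.
(K is a triangulation of the 3-sphere S^3.)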